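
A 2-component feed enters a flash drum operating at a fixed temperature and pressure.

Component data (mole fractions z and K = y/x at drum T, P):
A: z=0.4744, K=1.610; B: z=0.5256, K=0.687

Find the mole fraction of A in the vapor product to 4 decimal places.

Rachford–Rice: g(ψ) = Σ zᵢ(Kᵢ−1)/(1+ψ(Kᵢ−1)) = 0.
g(0) = ΣzᵢKᵢ − 1 = 0.1249 and g(1) = 1 − Σzᵢ/Kᵢ = -0.0597, so a root lies in (0, 1).
Binary case is linear: z₁(K₁−1)(1+ψ(K₂−1)) + z₂(K₂−1)(1+ψ(K₁−1)) = 0
⇒ ψ = [z₁(K₁−1)+z₂(K₂−1)] / [−(K₁−1)(K₂−1)] = 0.12487/0.19093 = 0.6540
Compositions from xᵢ = zᵢ/(1+ψ(Kᵢ−1)), yᵢ = Kᵢxᵢ:
  A: x = 0.3391, y = 0.5460
  B: x = 0.6609, y = 0.4540

y_A = 0.5460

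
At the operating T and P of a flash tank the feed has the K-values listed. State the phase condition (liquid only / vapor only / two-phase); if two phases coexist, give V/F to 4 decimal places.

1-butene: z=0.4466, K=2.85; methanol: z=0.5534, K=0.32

two-phase, V/F = 0.3576

ΣzᵢKᵢ = 1.4499; Σzᵢ/Kᵢ = 1.8861.
Both exceed 1, so a two-phase solution exists.
Newton–Raphson from ψ = 0.37:
  ψ = 0.3700: g = -0.01234, g' = -0.9955 → ψ = 0.3576
Converged at ψ = 0.3576.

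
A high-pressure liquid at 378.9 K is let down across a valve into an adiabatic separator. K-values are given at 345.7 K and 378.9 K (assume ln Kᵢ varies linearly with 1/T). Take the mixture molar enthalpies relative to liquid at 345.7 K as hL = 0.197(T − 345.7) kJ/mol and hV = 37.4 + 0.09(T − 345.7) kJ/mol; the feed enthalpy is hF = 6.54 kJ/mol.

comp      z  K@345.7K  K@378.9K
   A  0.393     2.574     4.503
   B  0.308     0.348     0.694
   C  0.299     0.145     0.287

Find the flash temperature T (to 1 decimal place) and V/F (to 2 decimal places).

T = 347.7 K, V/F = 0.17

Adiabatic flash: solve Rachford–Rice at each trial T, then check hF = ψ·hV(T) + (1−ψ)·hL(T).
  T = 345.7 K: K = (2.574, 0.348, 0.145), RR gives ψ = 0.136, H_out = 5.082 kJ/mol
  T = 378.9 K: K = (4.503, 0.694, 0.287), RR gives ψ = 0.556, H_out = 25.368 kJ/mol
  T = 362.3 K: K = (3.448, 0.499, 0.207), RR gives ψ = 0.353, H_out = 15.834 kJ/mol
  T = 354.0 K: K = (2.990, 0.419, 0.174), RR gives ψ = 0.251, H_out = 10.808 kJ/mol
  T = 349.9 K: K = (2.779, 0.383, 0.159), RR gives ψ = 0.197, H_out = 8.103 kJ/mol
  T = 347.8 K: K = (2.675, 0.365, 0.152), RR gives ψ = 0.167, H_out = 6.630 kJ/mol
Linear interpolation between T = 345.7 (H_out = 5.082) and T = 347.8 (H_out = 6.630) on hF = 6.54 gives T ≈ 347.7 K, at which ψ = 0.17.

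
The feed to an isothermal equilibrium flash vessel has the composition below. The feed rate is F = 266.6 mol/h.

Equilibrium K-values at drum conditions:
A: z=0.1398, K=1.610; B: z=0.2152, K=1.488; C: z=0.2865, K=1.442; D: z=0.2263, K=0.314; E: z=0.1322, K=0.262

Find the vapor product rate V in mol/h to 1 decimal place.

V = 48.8 mol/h

Rachford–Rice: g(β) = Σ zᵢ(Kᵢ−1)/(1+β(Kᵢ−1)) = 0.
Feasibility: ΣzᵢKᵢ = 1.0641, Σzᵢ/Kᵢ = 1.6554 — both > 1, two phases present.
Iterate (Newton) starting at β = 0.59:
  β = 0.5900: g = -0.18891, g' = -0.6207 → β = 0.2856
  β = 0.2856: g = -0.03946, g' = -0.4017 → β = 0.1874
  β = 0.1874: g = -0.00166, g' = -0.3698 → β = 0.1829
Converged at β = 0.1829.
Then V = β·F = 0.1829·266.6 = 48.8 mol/h and L = F − V = 217.8 mol/h.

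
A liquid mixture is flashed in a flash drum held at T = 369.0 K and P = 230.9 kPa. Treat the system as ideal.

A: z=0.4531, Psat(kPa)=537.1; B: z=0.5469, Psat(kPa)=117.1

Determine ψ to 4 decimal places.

Raoult's law: Kᵢ = Pᵢˢᵃᵗ/P = Pᵢˢᵃᵗ/230.9.
  K_A = 537.1/230.9 = 2.326115, K_B = 117.1/230.9 = 0.507146
Rachford–Rice: g(ψ) = Σ zᵢ(Kᵢ−1)/(1+ψ(Kᵢ−1)) = 0.
g(0) = ΣzᵢKᵢ − 1 = 0.3313 and g(1) = 1 − Σzᵢ/Kᵢ = -0.2732, so a root lies in (0, 1).
Newton iteration, ψ⁰ = 0.66:
  ψ = 0.6600: g = -0.07907, g' = -0.5184 → ψ = 0.5075
  ψ = 0.5075: g = -0.00028, g' = -0.5209 → ψ = 0.5069
Converged at ψ = 0.5069.

ψ = 0.5069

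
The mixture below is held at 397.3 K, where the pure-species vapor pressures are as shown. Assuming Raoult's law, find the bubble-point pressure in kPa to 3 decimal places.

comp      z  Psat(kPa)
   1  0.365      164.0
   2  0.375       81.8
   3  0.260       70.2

Pbub = 108.787 kPa

At the bubble point ψ → 0, so ΣzᵢKᵢ = 1 with Kᵢ = Pᵢˢᵃᵗ/P ⇒ P = ΣzᵢPᵢˢᵃᵗ.
P = 0.365·164.0 + 0.375·81.8 + 0.260·70.2 = 108.787 kPa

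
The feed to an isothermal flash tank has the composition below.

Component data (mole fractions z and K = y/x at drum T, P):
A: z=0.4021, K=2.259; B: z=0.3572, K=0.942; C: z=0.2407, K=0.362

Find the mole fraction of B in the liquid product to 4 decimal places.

Rachford–Rice: g(ψ) = Σ zᵢ(Kᵢ−1)/(1+ψ(Kᵢ−1)) = 0.
Check two-phase: ΣzᵢKᵢ = 1.3320 > 1 and Σzᵢ/Kᵢ = 1.2221 > 1, so g(0) = 0.3320 > 0 and g(1) = -0.2221 < 0.
Newton iteration, ψ⁰ = 0.43:
  ψ = 0.4300: g = 0.09557, g' = -0.4556 → ψ = 0.6398
  ψ = 0.6398: g = -0.00060, g' = -0.4765 → ψ = 0.6385
Converged at ψ = 0.6385.
Compositions from xᵢ = zᵢ/(1+ψ(Kᵢ−1)), yᵢ = Kᵢxᵢ:
  A: x = 0.2229, y = 0.5035
  B: x = 0.3709, y = 0.3494
  C: x = 0.4062, y = 0.1470

x_B = 0.3709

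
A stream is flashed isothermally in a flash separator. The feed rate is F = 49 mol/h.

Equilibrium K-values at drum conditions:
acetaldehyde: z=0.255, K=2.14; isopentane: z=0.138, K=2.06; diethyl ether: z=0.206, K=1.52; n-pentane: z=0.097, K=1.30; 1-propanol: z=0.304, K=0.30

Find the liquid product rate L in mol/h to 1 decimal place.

Rachford–Rice: g(ψ) = Σ zᵢ(Kᵢ−1)/(1+ψ(Kᵢ−1)) = 0.
Check two-phase: ΣzᵢKᵢ = 1.360 > 1 and Σzᵢ/Kᵢ = 1.410 > 1, so g(0) = 0.360 > 0 and g(1) = -0.410 < 0.
Newton iteration, ψ⁰ = 0.63:
  ψ = 0.630: g = -0.0186, g' = -0.682 → ψ = 0.603
  ψ = 0.603: g = -0.0003, g' = -0.658 → ψ = 0.602
Converged at ψ = 0.602.
Then V = ψ·F = 0.6022·49 = 29.5 mol/h and L = F − V = 19.5 mol/h.

L = 19.5 mol/h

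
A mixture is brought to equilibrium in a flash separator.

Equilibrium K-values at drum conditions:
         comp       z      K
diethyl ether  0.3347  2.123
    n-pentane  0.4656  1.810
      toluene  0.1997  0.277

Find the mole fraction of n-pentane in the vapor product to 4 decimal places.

y_n-pentane = 0.4892

Iterate (Newton) starting at ψ = 0.5:
  ψ = 0.5000: g = 0.28301, g' = -0.5839 → ψ = 0.9847
  ψ = 0.9847: g = -0.11288, g' = -1.4475 → ψ = 0.9067
  ψ = 0.9067: g = -0.01546, g' = -1.0849 → ψ = 0.8924
  ψ = 0.8924: g = -0.00034, g' = -1.0376 → ψ = 0.8921
Converged at ψ = 0.8921.
Compositions from xᵢ = zᵢ/(1+ψ(Kᵢ−1)), yᵢ = Kᵢxᵢ:
  diethyl ether: x = 0.1672, y = 0.3550
  n-pentane: x = 0.2703, y = 0.4892
  toluene: x = 0.5625, y = 0.1558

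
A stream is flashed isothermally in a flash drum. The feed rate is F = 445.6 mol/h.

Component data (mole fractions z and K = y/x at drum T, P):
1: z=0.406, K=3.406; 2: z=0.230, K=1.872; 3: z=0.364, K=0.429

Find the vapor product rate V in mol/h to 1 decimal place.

Newton iteration, β⁰ = 0.5:
  β = 0.500: g = 0.2922, g' = -0.802 → β = 0.865
  β = 0.865: g = 0.0210, g' = -0.767 → β = 0.892
Converged at β = 0.892.
Then V = β·F = 0.8916·445.6 = 397.3 mol/h and L = F − V = 48.3 mol/h.

V = 397.3 mol/h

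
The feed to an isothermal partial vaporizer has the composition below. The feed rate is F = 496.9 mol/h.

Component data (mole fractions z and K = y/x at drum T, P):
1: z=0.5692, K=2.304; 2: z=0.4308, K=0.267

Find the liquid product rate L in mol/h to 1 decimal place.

Let ψ = V/F and solve Σ zᵢ(Kᵢ−1)/(1+ψ(Kᵢ−1)) = 0.
Check two-phase: ΣzᵢKᵢ = 1.4265 > 1 and Σzᵢ/Kᵢ = 1.8605 > 1, so g(0) = 0.4265 > 0 and g(1) = -0.8605 < 0.
Binary case is linear: z₁(K₁−1)(1+ψ(K₂−1)) + z₂(K₂−1)(1+ψ(K₁−1)) = 0
⇒ ψ = [z₁(K₁−1)+z₂(K₂−1)] / [−(K₁−1)(K₂−1)] = 0.42646/0.95583 = 0.4462
Then V = ψ·F = 0.4462·496.9 = 221.7 mol/h and L = F − V = 275.2 mol/h.

L = 275.2 mol/h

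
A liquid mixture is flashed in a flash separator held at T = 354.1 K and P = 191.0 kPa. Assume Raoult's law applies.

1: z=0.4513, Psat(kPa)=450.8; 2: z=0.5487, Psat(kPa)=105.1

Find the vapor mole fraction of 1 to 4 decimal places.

Raoult's law: Kᵢ = Pᵢˢᵃᵗ/P = Pᵢˢᵃᵗ/191.0.
  K_1 = 450.8/191.0 = 2.360209, K_2 = 105.1/191.0 = 0.550262
Binary case is linear: z₁(K₁−1)(1+V/F(K₂−1)) + z₂(K₂−1)(1+V/F(K₁−1)) = 0
⇒ V/F = [z₁(K₁−1)+z₂(K₂−1)] / [−(K₁−1)(K₂−1)] = 0.36709/0.61174 = 0.6001
Compositions from xᵢ = zᵢ/(1+V/F(Kᵢ−1)), yᵢ = Kᵢxᵢ:
  1: x = 0.2485, y = 0.5865
  2: x = 0.7515, y = 0.4135

y_1 = 0.5865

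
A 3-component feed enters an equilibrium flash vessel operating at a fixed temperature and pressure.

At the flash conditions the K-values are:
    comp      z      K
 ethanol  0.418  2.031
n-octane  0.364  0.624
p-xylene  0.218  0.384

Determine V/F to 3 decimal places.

V/F = 0.323

Material balance + equilibrium reduce to Σ zᵢ(Kᵢ−1)/(1+V/F(Kᵢ−1)) = 0.
Check two-phase: ΣzᵢKᵢ = 1.160 > 1 and Σzᵢ/Kᵢ = 1.357 > 1, so g(0) = 0.160 > 0 and g(1) = -0.357 < 0.
Newton iteration, V/F⁰ = 0.5:
  V/F = 0.500: g = -0.0782, g' = -0.444 → V/F = 0.324
  V/F = 0.324: g = -0.0005, g' = -0.446 → V/F = 0.323
Converged at V/F = 0.323.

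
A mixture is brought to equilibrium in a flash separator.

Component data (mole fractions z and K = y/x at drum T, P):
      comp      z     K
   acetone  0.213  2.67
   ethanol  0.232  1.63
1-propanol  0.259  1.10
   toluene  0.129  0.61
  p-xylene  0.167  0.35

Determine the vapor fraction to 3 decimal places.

ψ = 0.746

Iterate (Newton) starting at ψ = 0.5:
  ψ = 0.500: g = 0.1064, g' = -0.417 → ψ = 0.755
  ψ = 0.755: g = -0.0040, g' = -0.472 → ψ = 0.747
  ψ = 0.747: g = -0.0000, g' = -0.468 → ψ = 0.746
Converged at ψ = 0.746.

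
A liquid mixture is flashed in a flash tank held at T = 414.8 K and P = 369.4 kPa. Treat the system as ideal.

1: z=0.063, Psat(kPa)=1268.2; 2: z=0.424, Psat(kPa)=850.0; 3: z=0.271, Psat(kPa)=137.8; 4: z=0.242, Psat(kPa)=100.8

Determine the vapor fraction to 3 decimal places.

Raoult's law: Kᵢ = Pᵢˢᵃᵗ/P = Pᵢˢᵃᵗ/369.4.
  K_1 = 1268.2/369.4 = 3.43313, K_2 = 850.0/369.4 = 2.30103, K_3 = 137.8/369.4 = 0.37304, K_4 = 100.8/369.4 = 0.27287
Rachford–Rice: g(ψ) = Σ zᵢ(Kᵢ−1)/(1+ψ(Kᵢ−1)) = 0.
g(0) = ΣzᵢKᵢ − 1 = 0.359 and g(1) = 1 − Σzᵢ/Kᵢ = -0.816, so a root lies in (0, 1).
Iterate (Newton) starting at ψ = 0.31:
  ψ = 0.310: g = 0.0424, g' = -0.863 → ψ = 0.359
  ψ = 0.359: g = 0.0003, g' = -0.851 → ψ = 0.360
Converged at ψ = 0.360.

ψ = 0.360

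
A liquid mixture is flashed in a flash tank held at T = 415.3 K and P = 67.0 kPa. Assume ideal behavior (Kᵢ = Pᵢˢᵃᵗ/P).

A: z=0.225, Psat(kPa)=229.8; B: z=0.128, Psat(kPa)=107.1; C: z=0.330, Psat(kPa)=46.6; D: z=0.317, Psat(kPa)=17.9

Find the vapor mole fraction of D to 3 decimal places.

Raoult's law: Kᵢ = Pᵢˢᵃᵗ/P = Pᵢˢᵃᵗ/67.0.
  K_A = 229.8/67.0 = 3.42985, K_B = 107.1/67.0 = 1.59851, K_C = 46.6/67.0 = 0.69552, K_D = 17.9/67.0 = 0.26716
Rachford–Rice: g(β) = Σ zᵢ(Kᵢ−1)/(1+β(Kᵢ−1)) = 0.
g(0) = ΣzᵢKᵢ − 1 = 0.291 and g(1) = 1 − Σzᵢ/Kᵢ = -0.807, so a root lies in (0, 1).
Newton–Raphson from β = 0.5:
  β = 0.500: g = -0.1794, g' = -0.765 → β = 0.265
  β = 0.265: g = 0.0008, g' = -0.824 → β = 0.266
Converged at β = 0.266.
Compositions from xᵢ = zᵢ/(1+β(Kᵢ−1)), yᵢ = Kᵢxᵢ:
  A: x = 0.137, y = 0.469
  B: x = 0.110, y = 0.176
  C: x = 0.359, y = 0.250
  D: x = 0.394, y = 0.105

y_D = 0.105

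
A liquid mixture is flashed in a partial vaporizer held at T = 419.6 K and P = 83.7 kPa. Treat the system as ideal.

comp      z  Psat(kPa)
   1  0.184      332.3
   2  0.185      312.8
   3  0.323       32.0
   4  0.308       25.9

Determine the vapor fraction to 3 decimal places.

Raoult's law: Kᵢ = Pᵢˢᵃᵗ/P = Pᵢˢᵃᵗ/83.7.
  K_1 = 332.3/83.7 = 3.97013, K_2 = 312.8/83.7 = 3.73716, K_3 = 32.0/83.7 = 0.38232, K_4 = 25.9/83.7 = 0.30944
Rachford–Rice: g(ψ) = Σ zᵢ(Kᵢ−1)/(1+ψ(Kᵢ−1)) = 0.
Feasibility: ΣzᵢKᵢ = 1.641, Σzᵢ/Kᵢ = 1.936 — both > 1, two phases present.
Newton–Raphson from ψ = 0.5:
  ψ = 0.500: g = -0.1798, g' = -1.111 → ψ = 0.338
  ψ = 0.338: g = 0.0060, g' = -1.225 → ψ = 0.343
Converged at ψ = 0.343.

ψ = 0.343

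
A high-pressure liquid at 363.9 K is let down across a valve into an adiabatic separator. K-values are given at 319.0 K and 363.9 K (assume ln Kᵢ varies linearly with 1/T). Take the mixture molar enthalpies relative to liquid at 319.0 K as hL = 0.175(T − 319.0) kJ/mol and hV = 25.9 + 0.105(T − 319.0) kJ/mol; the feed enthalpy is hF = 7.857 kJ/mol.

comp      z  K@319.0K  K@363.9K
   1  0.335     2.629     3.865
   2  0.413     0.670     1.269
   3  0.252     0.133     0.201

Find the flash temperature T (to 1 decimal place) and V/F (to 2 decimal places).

Adiabatic flash: solve Rachford–Rice at each trial T, then check hF = ψ·hV(T) + (1−ψ)·hL(T).
  T = 319.0 K: K = (2.629, 0.670, 0.133), RR gives ψ = 0.202, H_out = 5.223 kJ/mol
  T = 363.9 K: K = (3.865, 1.269, 0.201), RR gives ψ = 0.660, H_out = 22.885 kJ/mol
  T = 341.4 K: K = (3.227, 0.941, 0.166), RR gives ψ = 0.463, H_out = 15.176 kJ/mol
  T = 330.2 K: K = (2.923, 0.799, 0.149), RR gives ψ = 0.338, H_out = 10.452 kJ/mol
  T = 324.6 K: K = (2.775, 0.733, 0.141), RR gives ψ = 0.271, H_out = 7.898 kJ/mol
  T = 321.8 K: K = (2.701, 0.701, 0.137), RR gives ψ = 0.237, H_out = 6.576 kJ/mol
  T = 323.2 K: K = (2.738, 0.717, 0.139), RR gives ψ = 0.254, H_out = 7.240 kJ/mol
Linear interpolation between T = 323.2 (H_out = 7.240) and T = 324.6 (H_out = 7.898) on hF = 7.857 gives T ≈ 324.5 K, at which ψ = 0.27.

T = 324.5 K, V/F = 0.27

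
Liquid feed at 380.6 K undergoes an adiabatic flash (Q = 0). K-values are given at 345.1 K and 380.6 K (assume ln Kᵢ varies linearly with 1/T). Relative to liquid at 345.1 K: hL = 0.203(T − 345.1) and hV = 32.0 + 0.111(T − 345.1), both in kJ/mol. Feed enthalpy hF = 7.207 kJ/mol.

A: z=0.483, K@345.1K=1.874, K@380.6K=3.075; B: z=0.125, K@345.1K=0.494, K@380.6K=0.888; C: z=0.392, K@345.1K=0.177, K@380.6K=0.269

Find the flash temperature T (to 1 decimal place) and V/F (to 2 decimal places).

T = 351.8 K, V/F = 0.19

Adiabatic flash: solve Rachford–Rice at each trial T, then check hF = ψ·hV(T) + (1−ψ)·hL(T).
  T = 345.1 K: K = (1.874, 0.494, 0.177), RR gives ψ = 0.055, H_out = 1.751 kJ/mol
  T = 380.6 K: K = (3.075, 0.888, 0.269), RR gives ψ = 0.525, H_out = 22.286 kJ/mol
  T = 362.9 K: K = (2.431, 0.672, 0.221), RR gives ψ = 0.344, H_out = 14.047 kJ/mol
  T = 354.0 K: K = (2.142, 0.579, 0.198), RR gives ψ = 0.221, H_out = 8.705 kJ/mol
  T = 349.6 K: K = (2.007, 0.536, 0.188), RR gives ψ = 0.146, H_out = 5.536 kJ/mol
  T = 351.8 K: K = (2.073, 0.557, 0.193), RR gives ψ = 0.185, H_out = 7.176 kJ/mol
Linear interpolation between T = 351.8 (H_out = 7.176) and T = 354.0 (H_out = 8.705) on hF = 7.207 gives T ≈ 351.8 K, at which ψ = 0.19.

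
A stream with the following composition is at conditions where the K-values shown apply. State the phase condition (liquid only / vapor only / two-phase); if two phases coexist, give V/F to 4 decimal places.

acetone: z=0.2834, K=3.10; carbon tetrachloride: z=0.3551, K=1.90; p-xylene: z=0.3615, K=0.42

ΣzᵢKᵢ = 1.7051; Σzᵢ/Kᵢ = 1.1390.
Both exceed 1, so a two-phase solution exists.
Let ψ = V/F and solve Σ zᵢ(Kᵢ−1)/(1+ψ(Kᵢ−1)) = 0.
Iterate (Newton) starting at ψ = 0.58:
  ψ = 0.5800: g = 0.16234, g' = -0.6544 → ψ = 0.8281
  ψ = 0.8281: g = -0.00304, g' = -0.7113 → ψ = 0.8238
Converged at ψ = 0.8238.

two-phase, V/F = 0.8238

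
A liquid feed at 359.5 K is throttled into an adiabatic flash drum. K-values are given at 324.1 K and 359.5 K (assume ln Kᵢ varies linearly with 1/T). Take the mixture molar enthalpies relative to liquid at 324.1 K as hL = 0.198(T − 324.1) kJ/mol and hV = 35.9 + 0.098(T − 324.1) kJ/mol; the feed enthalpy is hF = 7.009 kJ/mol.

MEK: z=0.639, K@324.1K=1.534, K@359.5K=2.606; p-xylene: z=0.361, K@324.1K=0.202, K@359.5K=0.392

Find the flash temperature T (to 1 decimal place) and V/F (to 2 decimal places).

T = 325.9 K, V/F = 0.19

Adiabatic flash: solve Rachford–Rice at each trial T, then check hF = ψ·hV(T) + (1−ψ)·hL(T).
  T = 324.1 K: K = (1.534, 0.202), RR gives ψ = 0.125, H_out = 4.478 kJ/mol
  T = 359.5 K: K = (2.606, 0.392), RR gives ψ = 0.826, H_out = 33.745 kJ/mol
  T = 341.8 K: K = (2.027, 0.286), RR gives ψ = 0.544, H_out = 22.064 kJ/mol
  T = 333.0 K: K = (1.771, 0.242), RR gives ψ = 0.375, H_out = 14.883 kJ/mol
  T = 328.6 K: K = (1.651, 0.222), RR gives ψ = 0.267, H_out = 10.341 kJ/mol
  T = 326.4 K: K = (1.593, 0.212), RR gives ψ = 0.202, H_out = 7.670 kJ/mol
Linear interpolation between T = 324.1 (H_out = 4.478) and T = 326.4 (H_out = 7.670) on hF = 7.009 gives T ≈ 325.9 K, at which ψ = 0.19.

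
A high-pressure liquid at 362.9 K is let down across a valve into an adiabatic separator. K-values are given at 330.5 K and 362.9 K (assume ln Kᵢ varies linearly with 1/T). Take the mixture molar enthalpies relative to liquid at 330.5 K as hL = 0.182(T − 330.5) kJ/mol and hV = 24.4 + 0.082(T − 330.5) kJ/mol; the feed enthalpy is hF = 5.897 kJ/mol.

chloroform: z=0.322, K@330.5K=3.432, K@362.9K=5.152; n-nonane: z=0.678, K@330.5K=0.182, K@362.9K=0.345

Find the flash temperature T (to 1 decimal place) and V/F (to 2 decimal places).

T = 339.8 K, V/F = 0.18

Adiabatic flash: solve Rachford–Rice at each trial T, then check hF = ψ·hV(T) + (1−ψ)·hL(T).
  T = 330.5 K: K = (3.432, 0.182), RR gives ψ = 0.115, H_out = 2.803 kJ/mol
  T = 362.9 K: K = (5.152, 0.345), RR gives ψ = 0.328, H_out = 12.844 kJ/mol
  T = 346.7 K: K = (4.245, 0.254), RR gives ψ = 0.223, H_out = 8.026 kJ/mol
  T = 338.6 K: K = (3.827, 0.216), RR gives ψ = 0.171, H_out = 5.505 kJ/mol
  T = 342.6 K: K = (4.030, 0.234), RR gives ψ = 0.197, H_out = 6.767 kJ/mol
  T = 340.6 K: K = (3.928, 0.225), RR gives ψ = 0.184, H_out = 6.141 kJ/mol
Linear interpolation between T = 338.6 (H_out = 5.505) and T = 340.6 (H_out = 6.141) on hF = 5.897 gives T ≈ 339.8 K, at which ψ = 0.18.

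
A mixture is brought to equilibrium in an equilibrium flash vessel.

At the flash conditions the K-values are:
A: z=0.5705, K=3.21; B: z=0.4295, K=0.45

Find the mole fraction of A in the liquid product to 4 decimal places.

x_A = 0.1993

Binary case is linear: z₁(K₁−1)(1+β(K₂−1)) + z₂(K₂−1)(1+β(K₁−1)) = 0
⇒ β = [z₁(K₁−1)+z₂(K₂−1)] / [−(K₁−1)(K₂−1)] = 1.02458/1.21550 = 0.8429
Compositions from xᵢ = zᵢ/(1+β(Kᵢ−1)), yᵢ = Kᵢxᵢ:
  A: x = 0.1993, y = 0.6397
  B: x = 0.8007, y = 0.3603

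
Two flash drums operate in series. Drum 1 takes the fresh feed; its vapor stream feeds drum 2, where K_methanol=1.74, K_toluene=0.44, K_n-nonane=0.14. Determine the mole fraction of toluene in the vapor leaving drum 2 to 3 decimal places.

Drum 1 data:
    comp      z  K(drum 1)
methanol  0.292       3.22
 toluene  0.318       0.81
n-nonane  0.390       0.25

Drum 1:
Material balance + equilibrium reduce to Σ zᵢ(Kᵢ−1)/(1+ψ₁(Kᵢ−1)) = 0.
Check two-phase: ΣzᵢKᵢ = 1.295 > 1 and Σzᵢ/Kᵢ = 2.043 > 1, so g(0) = 0.295 > 0 and g(1) = -1.043 < 0.
Newton–Raphson from ψ₁ = 0.39:
  ψ₁ = 0.390: g = -0.1313, g' = -0.865 → ψ₁ = 0.238
  ψ₁ = 0.238: g = 0.0045, g' = -0.953 → ψ₁ = 0.243
Converged at ψ₁ = 0.243.
Drum-1 compositions:
  methanol: x = 0.190, y = 0.611
  toluene: x = 0.333, y = 0.270
  n-nonane: x = 0.477, y = 0.119
Drum-2 feed = drum-1 vapor: z₂ = (0.6107, 0.2701, 0.1192).
Drum 2:
Rachford–Rice: g(ψ₂) = Σ zᵢ(Kᵢ−1)/(1+ψ₂(Kᵢ−1)) = 0.
Check two-phase: ΣzᵢKᵢ = 1.198 > 1 and Σzᵢ/Kᵢ = 1.816 > 1, so g(0) = 0.198 > 0 and g(1) = -0.816 < 0.
Iterate (Newton) starting at ψ₂ = 0.5:
  ψ₂ = 0.500: g = -0.0601, g' = -0.613 → ψ₂ = 0.402
  ψ₂ = 0.402: g = -0.0036, g' = -0.546 → ψ₂ = 0.395
Converged at ψ₂ = 0.395.
  methanol: x = 0.472, y = 0.822
  toluene: x = 0.347, y = 0.153
  n-nonane: x = 0.181, y = 0.025

y_toluene (drum 2) = 0.153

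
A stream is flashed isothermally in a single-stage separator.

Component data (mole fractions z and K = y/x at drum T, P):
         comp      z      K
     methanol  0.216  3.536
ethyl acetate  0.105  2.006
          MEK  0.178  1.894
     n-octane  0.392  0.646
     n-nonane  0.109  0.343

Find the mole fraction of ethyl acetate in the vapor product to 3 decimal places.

Iterate (Newton) starting at V/F = 0.34:
  V/F = 0.340: g = 0.2449, g' = -0.685 → V/F = 0.698
  V/F = 0.698: g = 0.0414, g' = -0.519 → V/F = 0.777
Converged at V/F = 0.777.
Compositions from xᵢ = zᵢ/(1+V/F(Kᵢ−1)), yᵢ = Kᵢxᵢ:
  methanol: x = 0.073, y = 0.257
  ethyl acetate: x = 0.059, y = 0.118
  MEK: x = 0.105, y = 0.199
  n-octane: x = 0.541, y = 0.349
  n-nonane: x = 0.223, y = 0.076

y_ethyl acetate = 0.118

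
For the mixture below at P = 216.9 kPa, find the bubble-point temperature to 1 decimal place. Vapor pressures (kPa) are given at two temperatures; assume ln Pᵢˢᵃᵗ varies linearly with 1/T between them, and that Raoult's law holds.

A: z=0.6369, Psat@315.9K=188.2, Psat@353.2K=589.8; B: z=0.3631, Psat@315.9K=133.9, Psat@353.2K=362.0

Bubble-point temperature: ΣzᵢPᵢˢᵃᵗ(T) = P. Interpolate ln Pᵢˢᵃᵗ = aᵢ + bᵢ/T.
  T = 315.9 K: ΣzᵢPᵢˢᵃᵗ = 168.48 kPa
  T = 353.2 K: ΣzᵢPᵢˢᵃᵗ = 507.09 kPa
  T = 334.5 K: ΣzᵢPᵢˢᵃᵗ = 300.80 kPa
  T = 325.2 K: ΣzᵢPᵢˢᵃᵗ = 226.96 kPa
  T = 320.5 K: ΣzᵢPᵢˢᵃᵗ = 195.65 kPa
  T = 322.9 K: ΣzᵢPᵢˢᵃᵗ = 211.17 kPa
  T = 324.0 K: ΣzᵢPᵢˢᵃᵗ = 218.61 kPa
  T = 323.4 K: ΣzᵢPᵢˢᵃᵗ = 214.53 kPa
  T = 323.7 K: ΣzᵢPᵢˢᵃᵗ = 216.56 kPa
  T = 323.9 K: ΣzᵢPᵢˢᵃᵗ = 217.92 kPa
Interpolating between 323.7 K and 323.9 K gives T ≈ 323.8 K.

T = 323.8 K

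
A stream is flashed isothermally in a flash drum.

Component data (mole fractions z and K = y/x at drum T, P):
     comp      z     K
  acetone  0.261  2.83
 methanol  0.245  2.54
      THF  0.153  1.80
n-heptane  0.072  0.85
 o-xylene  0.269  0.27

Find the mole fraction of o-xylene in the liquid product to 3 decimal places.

x_o-xylene = 0.601

Rachford–Rice: g(ψ) = Σ zᵢ(Kᵢ−1)/(1+ψ(Kᵢ−1)) = 0.
g(0) = ΣzᵢKᵢ − 1 = 0.770 and g(1) = 1 − Σzᵢ/Kᵢ = -0.355, so a root lies in (0, 1).
Iterate (Newton) starting at ψ = 0.5:
  ψ = 0.500: g = 0.2291, g' = -0.831 → ψ = 0.776
  ψ = 0.776: g = -0.0200, g' = -1.071 → ψ = 0.757
Converged at ψ = 0.757.
Compositions from xᵢ = zᵢ/(1+ψ(Kᵢ−1)), yᵢ = Kᵢxᵢ:
  acetone: x = 0.109, y = 0.310
  methanol: x = 0.113, y = 0.287
  THF: x = 0.095, y = 0.172
  n-heptane: x = 0.081, y = 0.069
  o-xylene: x = 0.601, y = 0.162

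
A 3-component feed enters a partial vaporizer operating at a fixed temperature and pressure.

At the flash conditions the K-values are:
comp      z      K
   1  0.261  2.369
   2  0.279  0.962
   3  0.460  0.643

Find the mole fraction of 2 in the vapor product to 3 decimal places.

y_2 = 0.274

Rachford–Rice: g(V/F) = Σ zᵢ(Kᵢ−1)/(1+V/F(Kᵢ−1)) = 0.
g(0) = ΣzᵢKᵢ − 1 = 0.182 and g(1) = 1 − Σzᵢ/Kᵢ = -0.116, so a root lies in (0, 1).
Newton–Raphson from V/F = 0.5:
  V/F = 0.500: g = 0.0014, g' = -0.260 → V/F = 0.505
Converged at V/F = 0.505.
Compositions from xᵢ = zᵢ/(1+V/F(Kᵢ−1)), yᵢ = Kᵢxᵢ:
  1: x = 0.154, y = 0.365
  2: x = 0.284, y = 0.274
  3: x = 0.561, y = 0.361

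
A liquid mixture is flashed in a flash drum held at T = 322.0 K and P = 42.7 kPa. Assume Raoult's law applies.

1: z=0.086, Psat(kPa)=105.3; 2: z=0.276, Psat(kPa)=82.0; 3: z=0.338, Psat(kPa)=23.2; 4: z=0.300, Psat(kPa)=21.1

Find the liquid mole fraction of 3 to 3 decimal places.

x_3 = 0.362

Raoult's law: Kᵢ = Pᵢˢᵃᵗ/P = Pᵢˢᵃᵗ/42.7.
  K_1 = 105.3/42.7 = 2.46604, K_2 = 82.0/42.7 = 1.92037, K_3 = 23.2/42.7 = 0.54333, K_4 = 21.1/42.7 = 0.49415
Iterate (Newton) starting at β = 0.5:
  β = 0.500: g = -0.1564, g' = -0.427 → β = 0.134
  β = 0.134: g = 0.0044, g' = -0.483 → β = 0.143
Converged at β = 0.143.
Compositions from xᵢ = zᵢ/(1+β(Kᵢ−1)), yᵢ = Kᵢxᵢ:
  1: x = 0.071, y = 0.175
  2: x = 0.244, y = 0.468
  3: x = 0.362, y = 0.196
  4: x = 0.323, y = 0.160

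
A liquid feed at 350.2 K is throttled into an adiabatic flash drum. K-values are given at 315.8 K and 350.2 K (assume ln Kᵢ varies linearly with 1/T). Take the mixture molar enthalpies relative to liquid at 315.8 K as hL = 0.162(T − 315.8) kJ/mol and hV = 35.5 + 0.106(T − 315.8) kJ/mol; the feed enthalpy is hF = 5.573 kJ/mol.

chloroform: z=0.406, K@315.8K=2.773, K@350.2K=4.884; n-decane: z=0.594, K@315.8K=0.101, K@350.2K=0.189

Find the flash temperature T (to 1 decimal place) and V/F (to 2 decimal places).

T = 318.6 K, V/F = 0.14

Adiabatic flash: solve Rachford–Rice at each trial T, then check hF = ψ·hV(T) + (1−ψ)·hL(T).
  T = 315.8 K: K = (2.773, 0.101), RR gives ψ = 0.117, H_out = 4.139 kJ/mol
  T = 350.2 K: K = (4.884, 0.189), RR gives ψ = 0.348, H_out = 17.246 kJ/mol
  T = 333.0 K: K = (3.734, 0.140), RR gives ψ = 0.255, H_out = 11.596 kJ/mol
  T = 324.4 K: K = (3.231, 0.120), RR gives ψ = 0.195, H_out = 8.217 kJ/mol
  T = 320.1 K: K = (2.996, 0.110), RR gives ψ = 0.159, H_out = 6.290 kJ/mol
  T = 318.0 K: K = (2.886, 0.106), RR gives ψ = 0.139, H_out = 5.271 kJ/mol
Linear interpolation between T = 318.0 (H_out = 5.271) and T = 320.1 (H_out = 6.290) on hF = 5.573 gives T ≈ 318.6 K, at which ψ = 0.14.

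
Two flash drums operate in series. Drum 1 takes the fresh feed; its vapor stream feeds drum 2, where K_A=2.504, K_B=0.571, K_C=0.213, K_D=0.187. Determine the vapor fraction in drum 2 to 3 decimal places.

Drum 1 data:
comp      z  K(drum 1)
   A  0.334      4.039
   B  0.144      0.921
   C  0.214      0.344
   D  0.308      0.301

V/F (drum 2) = 0.686

Drum 1:
Let ψ₁ = V/F and solve Σ zᵢ(Kᵢ−1)/(1+ψ₁(Kᵢ−1)) = 0.
g(0) = ΣzᵢKᵢ − 1 = 0.648 and g(1) = 1 − Σzᵢ/Kᵢ = -0.884, so a root lies in (0, 1).
Iterate (Newton) starting at ψ₁ = 0.51:
  ψ₁ = 0.510: g = -0.1593, g' = -1.047 → ψ₁ = 0.358
  ψ₁ = 0.358: g = 0.0040, g' = -1.134 → ψ₁ = 0.361
Converged at ψ₁ = 0.361.
Drum-1 compositions:
  A: x = 0.159, y = 0.643
  B: x = 0.148, y = 0.137
  C: x = 0.280, y = 0.096
  D: x = 0.412, y = 0.124
Drum-2 feed = drum-1 vapor: z₂ = (0.6430, 0.1365, 0.0965, 0.1240).
Drum 2:
Material balance + equilibrium reduce to Σ zᵢ(Kᵢ−1)/(1+ψ₂(Kᵢ−1)) = 0.
Check two-phase: ΣzᵢKᵢ = 1.732 > 1 and Σzᵢ/Kᵢ = 1.612 > 1, so g(0) = 0.732 > 0 and g(1) = -0.612 < 0.
Iterate (Newton) starting at ψ₂ = 0.5:
  ψ₂ = 0.500: g = 0.1823, g' = -0.910 → ψ₂ = 0.700
  ψ₂ = 0.700: g = -0.0161, g' = -1.135 → ψ₂ = 0.686
Converged at ψ₂ = 0.686.
  A: x = 0.316, y = 0.792
  B: x = 0.193, y = 0.110
  C: x = 0.210, y = 0.045
  D: x = 0.280, y = 0.052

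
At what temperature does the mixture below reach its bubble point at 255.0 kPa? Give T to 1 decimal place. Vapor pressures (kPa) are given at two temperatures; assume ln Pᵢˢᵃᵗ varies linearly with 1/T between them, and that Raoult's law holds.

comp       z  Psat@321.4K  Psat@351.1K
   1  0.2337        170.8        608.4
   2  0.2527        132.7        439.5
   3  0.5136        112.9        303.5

Bubble-point temperature: ΣzᵢPᵢˢᵃᵗ(T) = P. Interpolate ln Pᵢˢᵃᵗ = aᵢ + bᵢ/T.
  T = 321.4 K: ΣzᵢPᵢˢᵃᵗ = 131.43 kPa
  T = 351.1 K: ΣzᵢPᵢˢᵃᵗ = 409.12 kPa
  T = 336.2 K: ΣzᵢPᵢˢᵃᵗ = 236.86 kPa
  T = 343.6 K: ΣzᵢPᵢˢᵃᵗ = 312.43 kPa
  T = 339.9 K: ΣzᵢPᵢˢᵃᵗ = 272.41 kPa
  T = 338.0 K: ΣzᵢPᵢˢᵃᵗ = 253.62 kPa
Interpolating between 338.0 K and 339.9 K gives T ≈ 338.1 K.

T = 338.1 K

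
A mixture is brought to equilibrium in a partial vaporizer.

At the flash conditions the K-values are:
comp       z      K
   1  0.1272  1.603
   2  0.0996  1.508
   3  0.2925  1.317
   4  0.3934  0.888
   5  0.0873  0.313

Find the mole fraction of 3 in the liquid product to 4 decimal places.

Rachford–Rice: g(V/F) = Σ zᵢ(Kᵢ−1)/(1+V/F(Kᵢ−1)) = 0.
Check two-phase: ΣzᵢKᵢ = 1.1160 > 1 and Σzᵢ/Kᵢ = 1.0894 > 1, so g(0) = 0.1160 > 0 and g(1) = -0.0894 < 0.
Newton–Raphson from V/F = 0.5:
  V/F = 0.5000: g = 0.04129, g' = -0.1667 → V/F = 0.7477
  V/F = 0.7477: g = -0.00692, g' = -0.2348 → V/F = 0.7182
  V/F = 0.7182: g = -0.00019, g' = -0.2222 → V/F = 0.7174
Converged at V/F = 0.7174.
Compositions from xᵢ = zᵢ/(1+V/F(Kᵢ−1)), yᵢ = Kᵢxᵢ:
  1: x = 0.0888, y = 0.1423
  2: x = 0.0730, y = 0.1101
  3: x = 0.2383, y = 0.3139
  4: x = 0.4278, y = 0.3799
  5: x = 0.1721, y = 0.0539

x_3 = 0.2383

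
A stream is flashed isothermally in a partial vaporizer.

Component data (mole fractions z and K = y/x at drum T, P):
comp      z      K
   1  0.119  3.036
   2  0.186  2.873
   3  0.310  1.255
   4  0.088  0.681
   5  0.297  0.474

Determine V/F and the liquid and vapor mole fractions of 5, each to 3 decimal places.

Material balance + equilibrium reduce to Σ zᵢ(Kᵢ−1)/(1+V/F(Kᵢ−1)) = 0.
Check two-phase: ΣzᵢKᵢ = 1.485 > 1 and Σzᵢ/Kᵢ = 1.107 > 1, so g(0) = 0.485 > 0 and g(1) = -0.107 < 0.
Newton–Raphson from V/F = 0.56:
  V/F = 0.560: g = 0.0968, g' = -0.457 → V/F = 0.772
  V/F = 0.772: g = 0.0025, g' = -0.446 → V/F = 0.777
Converged at V/F = 0.777.
Compositions from xᵢ = zᵢ/(1+V/F(Kᵢ−1)), yᵢ = Kᵢxᵢ:
  1: x = 0.046, y = 0.140
  2: x = 0.076, y = 0.218
  3: x = 0.259, y = 0.325
  4: x = 0.117, y = 0.080
  5: x = 0.502, y = 0.238

V/F = 0.777, x_5 = 0.502, y_5 = 0.238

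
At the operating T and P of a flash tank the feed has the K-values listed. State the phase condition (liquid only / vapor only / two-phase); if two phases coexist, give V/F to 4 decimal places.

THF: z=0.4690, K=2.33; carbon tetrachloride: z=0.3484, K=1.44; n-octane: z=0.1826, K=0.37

ΣzᵢKᵢ = 1.6620; Σzᵢ/Kᵢ = 0.9367.
Since Σzᵢ/Kᵢ < 1 the mixture is above its dew point — single vapor phase.

vapor only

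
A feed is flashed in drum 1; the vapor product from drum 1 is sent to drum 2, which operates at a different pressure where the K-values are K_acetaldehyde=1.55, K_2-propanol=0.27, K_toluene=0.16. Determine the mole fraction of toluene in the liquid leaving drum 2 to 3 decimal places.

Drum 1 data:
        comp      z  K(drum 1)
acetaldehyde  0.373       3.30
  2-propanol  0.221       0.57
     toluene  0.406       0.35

Drum 1:
Material balance + equilibrium reduce to Σ zᵢ(Kᵢ−1)/(1+ψ₁(Kᵢ−1)) = 0.
g(0) = ΣzᵢKᵢ − 1 = 0.499 and g(1) = 1 − Σzᵢ/Kᵢ = -0.661, so a root lies in (0, 1).
Newton iteration, ψ₁⁰ = 0.49:
  ψ₁ = 0.490: g = -0.1043, g' = -0.871 → ψ₁ = 0.370
  ψ₁ = 0.370: g = 0.0028, g' = -0.931 → ψ₁ = 0.373
Converged at ψ₁ = 0.373.
Drum-1 compositions:
  acetaldehyde: x = 0.201, y = 0.662
  2-propanol: x = 0.263, y = 0.150
  toluene: x = 0.536, y = 0.188
Drum-2 feed = drum-1 vapor: z₂ = (0.6623, 0.1501, 0.1876).
Drum 2:
Rachford–Rice: g(ψ₂) = Σ zᵢ(Kᵢ−1)/(1+ψ₂(Kᵢ−1)) = 0.
Feasibility: ΣzᵢKᵢ = 1.097, Σzᵢ/Kᵢ = 2.156 — both > 1, two phases present.
Newton–Raphson from ψ₂ = 0.39:
  ψ₂ = 0.390: g = -0.0876, g' = -0.585 → ψ₂ = 0.240
  ψ₂ = 0.240: g = -0.0085, g' = -0.482 → ψ₂ = 0.223
  ψ₂ = 0.223: g = -0.0001, g' = -0.473 → ψ₂ = 0.222
Converged at ψ₂ = 0.222.
  acetaldehyde: x = 0.590, y = 0.915
  2-propanol: x = 0.179, y = 0.048
  toluene: x = 0.231, y = 0.037

x_toluene (drum 2) = 0.231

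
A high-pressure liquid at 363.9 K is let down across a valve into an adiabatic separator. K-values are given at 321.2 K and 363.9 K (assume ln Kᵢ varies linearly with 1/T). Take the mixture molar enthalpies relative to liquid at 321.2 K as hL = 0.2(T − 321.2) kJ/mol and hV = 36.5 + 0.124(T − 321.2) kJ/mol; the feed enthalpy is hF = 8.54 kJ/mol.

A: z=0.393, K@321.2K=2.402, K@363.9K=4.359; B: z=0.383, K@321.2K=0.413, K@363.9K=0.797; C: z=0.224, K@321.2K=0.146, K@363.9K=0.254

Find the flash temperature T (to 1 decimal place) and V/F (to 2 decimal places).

T = 326.0 K, V/F = 0.21

Adiabatic flash: solve Rachford–Rice at each trial T, then check hF = ψ·hV(T) + (1−ψ)·hL(T).
  T = 321.2 K: K = (2.402, 0.413, 0.146), RR gives ψ = 0.138, H_out = 5.044 kJ/mol
  T = 363.9 K: K = (4.359, 0.797, 0.254), RR gives ψ = 0.651, H_out = 30.181 kJ/mol
  T = 342.5 K: K = (3.294, 0.585, 0.196), RR gives ψ = 0.415, H_out = 18.720 kJ/mol
  T = 331.9 K: K = (2.829, 0.495, 0.170), RR gives ψ = 0.288, H_out = 12.420 kJ/mol
  T = 326.5 K: K = (2.608, 0.452, 0.158), RR gives ψ = 0.217, H_out = 8.878 kJ/mol
  T = 323.9 K: K = (2.506, 0.433, 0.152), RR gives ψ = 0.179, H_out = 7.051 kJ/mol
  T = 325.2 K: K = (2.557, 0.442, 0.155), RR gives ψ = 0.198, H_out = 7.976 kJ/mol
Linear interpolation between T = 325.2 (H_out = 7.976) and T = 326.5 (H_out = 8.878) on hF = 8.54 gives T ≈ 326.0 K, at which ψ = 0.21.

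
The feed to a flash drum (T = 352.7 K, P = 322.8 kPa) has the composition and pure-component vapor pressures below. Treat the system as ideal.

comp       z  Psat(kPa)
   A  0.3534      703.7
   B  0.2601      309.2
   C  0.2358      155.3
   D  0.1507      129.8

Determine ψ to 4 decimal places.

ψ = 0.3984

Raoult's law: Kᵢ = Pᵢˢᵃᵗ/P = Pᵢˢᵃᵗ/322.8.
  K_A = 703.7/322.8 = 2.179988, K_B = 309.2/322.8 = 0.957869, K_C = 155.3/322.8 = 0.481103, K_D = 129.8/322.8 = 0.402107
Rachford–Rice: g(ψ) = Σ zᵢ(Kᵢ−1)/(1+ψ(Kᵢ−1)) = 0.
g(0) = ΣzᵢKᵢ − 1 = 0.1936 and g(1) = 1 − Σzᵢ/Kᵢ = -0.2986, so a root lies in (0, 1).
Iterate (Newton) starting at ψ = 0.5:
  ψ = 0.5000: g = -0.04267, g' = -0.4205 → ψ = 0.3985
  ψ = 0.3985: g = -0.00006, g' = -0.4219 → ψ = 0.3984
Converged at ψ = 0.3984.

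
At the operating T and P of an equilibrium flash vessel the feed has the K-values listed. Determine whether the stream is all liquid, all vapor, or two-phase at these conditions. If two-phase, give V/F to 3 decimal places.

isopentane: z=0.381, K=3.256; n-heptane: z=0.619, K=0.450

ΣzᵢKᵢ = 1.519; Σzᵢ/Kᵢ = 1.493.
Both exceed 1, so a two-phase solution exists.
Let ψ = V/F and solve Σ zᵢ(Kᵢ−1)/(1+ψ(Kᵢ−1)) = 0.
Binary case is linear: z₁(K₁−1)(1+ψ(K₂−1)) + z₂(K₂−1)(1+ψ(K₁−1)) = 0
⇒ ψ = [z₁(K₁−1)+z₂(K₂−1)] / [−(K₁−1)(K₂−1)] = 0.5191/1.2408 = 0.418

two-phase, V/F = 0.418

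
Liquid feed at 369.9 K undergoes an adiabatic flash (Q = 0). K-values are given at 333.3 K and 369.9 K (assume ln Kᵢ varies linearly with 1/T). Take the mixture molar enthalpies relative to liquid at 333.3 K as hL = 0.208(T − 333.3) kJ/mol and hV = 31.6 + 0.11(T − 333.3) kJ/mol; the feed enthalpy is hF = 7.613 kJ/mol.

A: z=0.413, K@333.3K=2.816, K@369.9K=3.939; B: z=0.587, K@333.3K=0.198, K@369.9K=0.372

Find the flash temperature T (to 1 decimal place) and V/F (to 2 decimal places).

T = 337.0 K, V/F = 0.22

Adiabatic flash: solve Rachford–Rice at each trial T, then check hF = ψ·hV(T) + (1−ψ)·hL(T).
  T = 333.3 K: K = (2.816, 0.198), RR gives ψ = 0.192, H_out = 6.059 kJ/mol
  T = 369.9 K: K = (3.939, 0.372), RR gives ψ = 0.458, H_out = 20.440 kJ/mol
  T = 351.6 K: K = (3.360, 0.276), RR gives ψ = 0.322, H_out = 13.392 kJ/mol
  T = 342.5 K: K = (3.085, 0.235), RR gives ψ = 0.258, H_out = 9.842 kJ/mol
  T = 337.9 K: K = (2.949, 0.216), RR gives ψ = 0.226, H_out = 7.983 kJ/mol
  T = 335.6 K: K = (2.882, 0.207), RR gives ψ = 0.209, H_out = 7.031 kJ/mol
Linear interpolation between T = 335.6 (H_out = 7.031) and T = 337.9 (H_out = 7.983) on hF = 7.613 gives T ≈ 337.0 K, at which ψ = 0.22.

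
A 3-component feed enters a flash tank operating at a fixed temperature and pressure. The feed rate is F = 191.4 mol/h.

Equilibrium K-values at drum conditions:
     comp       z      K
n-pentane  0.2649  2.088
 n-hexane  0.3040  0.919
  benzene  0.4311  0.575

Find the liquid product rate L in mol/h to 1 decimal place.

Material balance + equilibrium reduce to Σ zᵢ(Kᵢ−1)/(1+ψ(Kᵢ−1)) = 0.
Check two-phase: ΣzᵢKᵢ = 1.0804 > 1 and Σzᵢ/Kᵢ = 1.2074 > 1, so g(0) = 0.0804 > 0 and g(1) = -0.2074 < 0.
Newton–Raphson from ψ = 0.41:
  ψ = 0.4100: g = -0.04804, g' = -0.2663 → ψ = 0.2296
  ψ = 0.2296: g = 0.00249, g' = -0.2984 → ψ = 0.2379
  ψ = 0.2379: g = 0.00001, g' = -0.2963 → ψ = 0.2380
Converged at ψ = 0.2380.
Then V = ψ·F = 0.2380·191.4 = 45.5 mol/h and L = F − V = 145.9 mol/h.

L = 145.9 mol/h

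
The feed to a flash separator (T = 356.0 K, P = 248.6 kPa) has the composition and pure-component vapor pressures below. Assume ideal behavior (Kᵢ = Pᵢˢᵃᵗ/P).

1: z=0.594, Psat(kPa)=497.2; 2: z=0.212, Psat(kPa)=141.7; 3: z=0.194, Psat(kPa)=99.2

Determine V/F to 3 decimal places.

V/F = 0.735

Raoult's law: Kᵢ = Pᵢˢᵃᵗ/P = Pᵢˢᵃᵗ/248.6.
  K_1 = 497.2/248.6 = 2.00000, K_2 = 141.7/248.6 = 0.56999, K_3 = 99.2/248.6 = 0.39903
Rachford–Rice: g(V/F) = Σ zᵢ(Kᵢ−1)/(1+V/F(Kᵢ−1)) = 0.
Check two-phase: ΣzᵢKᵢ = 1.386 > 1 and Σzᵢ/Kᵢ = 1.155 > 1, so g(0) = 0.386 > 0 and g(1) = -0.155 < 0.
Newton iteration, V/F⁰ = 0.5:
  V/F = 0.500: g = 0.1132, g' = -0.471 → V/F = 0.740
  V/F = 0.740: g = -0.0025, g' = -0.508 → V/F = 0.735
Converged at V/F = 0.735.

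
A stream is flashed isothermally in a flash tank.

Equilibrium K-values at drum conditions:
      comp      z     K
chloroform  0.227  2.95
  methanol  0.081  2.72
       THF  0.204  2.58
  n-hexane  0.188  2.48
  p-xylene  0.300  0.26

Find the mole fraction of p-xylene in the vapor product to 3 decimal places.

Material balance + equilibrium reduce to Σ zᵢ(Kᵢ−1)/(1+β(Kᵢ−1)) = 0.
g(0) = ΣzᵢKᵢ − 1 = 0.961 and g(1) = 1 − Σzᵢ/Kᵢ = -0.415, so a root lies in (0, 1).
Iterate (Newton) starting at β = 0.5:
  β = 0.500: g = 0.2866, g' = -0.999 → β = 0.787
  β = 0.787: g = -0.0253, g' = -1.308 → β = 0.767
Converged at β = 0.767.
Compositions from xᵢ = zᵢ/(1+β(Kᵢ−1)), yᵢ = Kᵢxᵢ:
  chloroform: x = 0.091, y = 0.268
  methanol: x = 0.035, y = 0.095
  THF: x = 0.092, y = 0.238
  n-hexane: x = 0.088, y = 0.218
  p-xylene: x = 0.694, y = 0.180

y_p-xylene = 0.180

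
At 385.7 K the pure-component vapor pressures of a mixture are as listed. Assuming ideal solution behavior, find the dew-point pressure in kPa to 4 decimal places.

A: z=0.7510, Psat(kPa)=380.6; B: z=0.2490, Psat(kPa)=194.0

Pdew = 307.0588 kPa

At the dew point ψ → 1, so Σzᵢ/Kᵢ = 1 with Kᵢ = Pᵢˢᵃᵗ/P ⇒ 1/P = Σzᵢ/Pᵢˢᵃᵗ.
1/P = 0.7510/380.6 + 0.2490/194.0 = 0.0032567 ⇒ P = 307.0588 kPa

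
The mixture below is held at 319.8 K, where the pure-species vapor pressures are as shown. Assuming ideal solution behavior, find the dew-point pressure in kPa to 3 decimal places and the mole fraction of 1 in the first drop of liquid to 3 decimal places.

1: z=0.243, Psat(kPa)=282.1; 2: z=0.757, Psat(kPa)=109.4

At the dew point ψ → 1, so Σzᵢ/Kᵢ = 1 with Kᵢ = Pᵢˢᵃᵗ/P ⇒ 1/P = Σzᵢ/Pᵢˢᵃᵗ.
1/P = 0.243/282.1 + 0.757/109.4 = 0.007781 ⇒ P = 128.519 kPa
xᵢ = zᵢP/Pᵢˢᵃᵗ ⇒ x_1 = 0.243·128.519/282.1 = 0.111

Pdew = 128.519 kPa, x_1 = 0.111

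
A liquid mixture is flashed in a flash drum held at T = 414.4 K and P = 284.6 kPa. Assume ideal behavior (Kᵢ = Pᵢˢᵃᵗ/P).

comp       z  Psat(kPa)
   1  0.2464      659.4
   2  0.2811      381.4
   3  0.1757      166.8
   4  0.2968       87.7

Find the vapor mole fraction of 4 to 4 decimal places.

Raoult's law: Kᵢ = Pᵢˢᵃᵗ/P = Pᵢˢᵃᵗ/284.6.
  K_1 = 659.4/284.6 = 2.316936, K_2 = 381.4/284.6 = 1.340126, K_3 = 166.8/284.6 = 0.586086, K_4 = 87.7/284.6 = 0.308152
Rachford–Rice: g(V/F) = Σ zᵢ(Kᵢ−1)/(1+V/F(Kᵢ−1)) = 0.
Check two-phase: ΣzᵢKᵢ = 1.1420 > 1 and Σzᵢ/Kᵢ = 1.5791 > 1, so g(0) = 0.1420 > 0 and g(1) = -0.5791 < 0.
Newton–Raphson from V/F = 0.32:
  V/F = 0.3200: g = -0.03304, g' = -0.5123 → V/F = 0.2555
Converged at V/F = 0.2555.
Compositions from xᵢ = zᵢ/(1+V/F(Kᵢ−1)), yᵢ = Kᵢxᵢ:
  1: x = 0.1844, y = 0.4272
  2: x = 0.2586, y = 0.3466
  3: x = 0.1965, y = 0.1152
  4: x = 0.3605, y = 0.1111

y_4 = 0.1111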